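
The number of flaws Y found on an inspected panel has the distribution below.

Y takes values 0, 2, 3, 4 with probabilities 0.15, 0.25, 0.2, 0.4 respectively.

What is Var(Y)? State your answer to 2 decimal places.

1.91

E[Y] = (0)(0.15) + (2)(0.25) + (3)(0.2) + (4)(0.4) = 2.7
E[Y²] = (0)²(0.15) + (2)²(0.25) + (3)²(0.2) + (4)²(0.4) = 9.2
Var(Y) = E[Y²] − (E[Y])² = 9.2 − (2.7)² = 1.91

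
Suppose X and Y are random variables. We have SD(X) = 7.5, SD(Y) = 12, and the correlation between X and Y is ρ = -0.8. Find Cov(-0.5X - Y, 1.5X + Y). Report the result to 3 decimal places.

Var(X) = (7.5)² = 56.25;  Var(Y) = (12)² = 144
Cov(X,Y) = ρ·SD(X)·SD(Y) = -0.8·7.5·12 = -72
Cov(-0.5X - Y, 1.5X + Y) = (-0.5)(1.5)Var(X) + (-1)(1)Var(Y) + [(-0.5)(1) + (-1)(1.5)]Cov(X,Y)
= -0.75·56.25 + -1·144 + -2·-72 = -42.1875

-42.188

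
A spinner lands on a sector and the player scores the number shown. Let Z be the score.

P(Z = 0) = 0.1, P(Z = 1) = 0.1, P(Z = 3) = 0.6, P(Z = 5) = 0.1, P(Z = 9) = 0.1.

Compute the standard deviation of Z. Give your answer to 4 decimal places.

E[Z] = (0)(0.1) + (1)(0.1) + (3)(0.6) + (5)(0.1) + (9)(0.1) = 3.3
E[Z²] = (0)²(0.1) + (1)²(0.1) + (3)²(0.6) + (5)²(0.1) + (9)²(0.1) = 16.1
V(Z) = E[Z²] − (E[Z])² = 16.1 − (3.3)² = 5.21
sd(Z) = √5.21 ≈ 2.2825

2.2825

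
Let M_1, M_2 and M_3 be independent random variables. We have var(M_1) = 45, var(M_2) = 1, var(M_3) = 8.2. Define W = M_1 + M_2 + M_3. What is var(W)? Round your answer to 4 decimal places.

54.2000

By independence, var(W) = (1)²var(M_1) + (1)²var(M_2) + (1)²var(M_3)
= (1)²·45 + (1)²·1 + (1)²·8.2 = 54.2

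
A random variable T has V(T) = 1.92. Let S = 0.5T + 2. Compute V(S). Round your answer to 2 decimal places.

V(0.5T + 2) = (0.5)²·V(T) = 0.25·1.92 = 0.48

0.48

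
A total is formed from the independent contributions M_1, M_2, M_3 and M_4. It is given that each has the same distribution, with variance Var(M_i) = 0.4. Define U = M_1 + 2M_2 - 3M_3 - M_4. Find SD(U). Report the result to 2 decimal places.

2.45

By independence, Var(U) = (1)²Var(M_1) + (2)²Var(M_2) + (-3)²Var(M_3) + (-1)²Var(M_4)
= (1)²·0.4 + (2)²·0.4 + (-3)²·0.4 + (-1)²·0.4 = 6
SD(U) = √6 ≈ 2.45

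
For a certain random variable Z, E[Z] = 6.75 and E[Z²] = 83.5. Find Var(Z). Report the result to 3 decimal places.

Var(Z) = 83.5 − (6.75)² = 37.9375

37.938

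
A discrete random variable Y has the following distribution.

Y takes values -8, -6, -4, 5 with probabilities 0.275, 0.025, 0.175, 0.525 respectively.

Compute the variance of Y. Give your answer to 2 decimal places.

E[Y] = (-8)(0.275) + (-6)(0.025) + (-4)(0.175) + (5)(0.525) = -0.425
E[Y²] = (-8)²(0.275) + (-6)²(0.025) + (-4)²(0.175) + (5)²(0.525) = 34.425
Var(Y) = E[Y²] − (E[Y])² = 34.425 − (-0.425)² = 34.244375

34.24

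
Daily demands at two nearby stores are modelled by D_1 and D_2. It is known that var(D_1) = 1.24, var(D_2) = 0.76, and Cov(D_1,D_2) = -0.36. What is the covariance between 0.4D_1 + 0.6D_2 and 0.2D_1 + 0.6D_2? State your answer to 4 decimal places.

Cov(0.4D_1 + 0.6D_2, 0.2D_1 + 0.6D_2) = (0.4)(0.2)var(D_1) + (0.6)(0.6)var(D_2) + [(0.4)(0.6) + (0.6)(0.2)]Cov(D_1,D_2)
= 0.08·1.24 + 0.36·0.76 + 0.36·-0.36 = 0.2432

0.2432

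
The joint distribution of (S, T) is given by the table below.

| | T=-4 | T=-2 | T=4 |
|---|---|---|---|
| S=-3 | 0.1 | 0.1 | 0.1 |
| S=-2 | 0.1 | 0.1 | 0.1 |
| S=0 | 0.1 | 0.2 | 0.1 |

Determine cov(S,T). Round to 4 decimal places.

E[S] = -1.5,  E[T] = -0.8
E[ST] = 1
cov(S,T) = E[ST] − E[S]E[T] = 1 − (-1.5)(-0.8) = -0.2

-0.2000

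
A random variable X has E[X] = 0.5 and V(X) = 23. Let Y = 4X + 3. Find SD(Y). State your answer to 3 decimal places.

19.183

V(4X + 3) = (4)²·23 = 368
SD(Y) = √368 ≈ 19.183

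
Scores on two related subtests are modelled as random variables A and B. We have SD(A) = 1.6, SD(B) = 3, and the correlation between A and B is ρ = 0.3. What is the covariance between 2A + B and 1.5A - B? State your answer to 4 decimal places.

-2.0400

var(A) = (1.6)² = 2.56;  var(B) = (3)² = 9
cov(A,B) = ρ·SD(A)·SD(B) = 0.3·1.6·3 = 1.44
cov(2A + B, 1.5A - B) = (2)(1.5)var(A) + (1)(-1)var(B) + [(2)(-1) + (1)(1.5)]cov(A,B)
= 3·2.56 + -1·9 + -0.5·1.44 = -2.04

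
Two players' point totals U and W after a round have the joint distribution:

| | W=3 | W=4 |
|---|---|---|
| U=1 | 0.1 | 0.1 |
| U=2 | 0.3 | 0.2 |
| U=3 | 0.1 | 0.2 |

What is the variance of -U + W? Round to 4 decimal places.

E[U] = 2.1,  E[W] = 3.5,  E[UW] = 7.4
var(U) = 4.9 − (2.1)² = 0.49;  var(W) = 12.5 − (3.5)² = 0.25
cov(U,W) = 7.4 − (2.1)(3.5) = 0.05
var(-U + W) = (-1)²·0.49 + (1)²·0.25 + 2·(-1)·(1)·0.05 = 0.64

0.6400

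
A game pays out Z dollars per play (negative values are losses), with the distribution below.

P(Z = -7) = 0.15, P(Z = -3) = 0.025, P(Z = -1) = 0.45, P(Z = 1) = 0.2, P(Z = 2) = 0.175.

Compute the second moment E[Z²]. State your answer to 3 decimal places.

E[Z²] = (-7)²(0.15) + (-3)²(0.025) + (-1)²(0.45) + (1)²(0.2) + (2)²(0.175) = 8.925

8.925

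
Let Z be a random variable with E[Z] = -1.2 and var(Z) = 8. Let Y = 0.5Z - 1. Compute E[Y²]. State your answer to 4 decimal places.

E[0.5Z - 1] = 0.5·-1.2 − 1 = -1.6
var(0.5Z - 1) = (0.5)²·8 = 2
E[Y²] = var(Y) + (E[Y])² = 2 + (-1.6)² = 4.56

4.5600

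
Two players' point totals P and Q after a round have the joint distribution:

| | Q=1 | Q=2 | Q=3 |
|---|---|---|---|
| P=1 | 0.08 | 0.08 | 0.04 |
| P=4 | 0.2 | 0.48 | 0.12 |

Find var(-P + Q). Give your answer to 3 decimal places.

E[P] = 3.4,  E[Q] = 1.88,  E[PQ] = 6.44
var(P) = 13 − (3.4)² = 1.44;  var(Q) = 3.96 − (1.88)² = 0.4256
cov(P,Q) = 6.44 − (3.4)(1.88) = 0.048
var(-P + Q) = (-1)²·1.44 + (1)²·0.4256 + 2·(-1)·(1)·0.048 = 1.7696

1.770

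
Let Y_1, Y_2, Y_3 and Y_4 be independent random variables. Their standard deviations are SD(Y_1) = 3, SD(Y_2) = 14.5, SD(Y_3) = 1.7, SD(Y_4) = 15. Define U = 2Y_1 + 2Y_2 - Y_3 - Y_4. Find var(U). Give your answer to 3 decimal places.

var(Y_1) = 9, var(Y_2) = 210.25, var(Y_3) = 2.89, var(Y_4) = 225
By independence, var(U) = (2)²var(Y_1) + (2)²var(Y_2) + (-1)²var(Y_3) + (-1)²var(Y_4)
= (2)²·9 + (2)²·210.25 + (-1)²·2.89 + (-1)²·225 = 1104.89

1104.890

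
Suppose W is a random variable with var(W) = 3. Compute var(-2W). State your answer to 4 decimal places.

12.0000

var(-2W) = (-2)²·var(W) = 4·3 = 12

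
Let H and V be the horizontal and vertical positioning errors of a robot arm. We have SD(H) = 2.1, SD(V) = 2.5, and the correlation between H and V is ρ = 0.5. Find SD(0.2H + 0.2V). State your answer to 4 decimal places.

0.7977

var(H) = (2.1)² = 4.41;  var(V) = (2.5)² = 6.25
Cov(H,V) = ρ·SD(H)·SD(V) = 0.5·2.1·2.5 = 2.625
var(0.2H + 0.2V) = (0.2)²·var(H) + (0.2)²·var(V) + 2·(0.2)·(0.2)·Cov(H,V)
= 0.04·4.41 + 0.04·6.25 + 0.08·2.625 = 0.6364
SD(0.2H + 0.2V) = √0.6364 ≈ 0.7977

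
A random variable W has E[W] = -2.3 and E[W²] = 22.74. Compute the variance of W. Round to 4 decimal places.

V(W) = 22.74 − (-2.3)² = 17.45

17.4500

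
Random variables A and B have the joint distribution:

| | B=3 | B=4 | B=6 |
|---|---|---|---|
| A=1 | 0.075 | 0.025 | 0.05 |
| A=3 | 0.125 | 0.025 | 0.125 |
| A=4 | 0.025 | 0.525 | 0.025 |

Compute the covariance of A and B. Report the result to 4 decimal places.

-0.0731

E[A] = 3.275,  E[B] = 4.175
E[AB] = 13.6
Cov(A,B) = E[AB] − E[A]E[B] = 13.6 − (3.275)(4.175) = -0.073125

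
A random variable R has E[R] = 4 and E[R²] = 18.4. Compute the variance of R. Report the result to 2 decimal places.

Var(R) = 18.4 − (4)² = 2.4

2.40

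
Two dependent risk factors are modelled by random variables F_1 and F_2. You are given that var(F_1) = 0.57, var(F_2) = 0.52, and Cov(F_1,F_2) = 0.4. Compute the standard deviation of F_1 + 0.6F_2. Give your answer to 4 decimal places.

var(F_1 + 0.6F_2) = (1)²·var(F_1) + (0.6)²·var(F_2) + 2·(1)·(0.6)·Cov(F_1,F_2)
= 1·0.57 + 0.36·0.52 + 1.2·0.4 = 1.2372
SD(F_1 + 0.6F_2) = √1.2372 ≈ 1.1123

1.1123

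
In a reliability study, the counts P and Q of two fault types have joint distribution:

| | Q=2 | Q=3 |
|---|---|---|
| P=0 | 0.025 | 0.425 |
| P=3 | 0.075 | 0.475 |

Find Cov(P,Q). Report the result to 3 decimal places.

-0.060

E[P] = 1.65,  E[Q] = 2.9
E[PQ] = 4.725
Cov(P,Q) = E[PQ] − E[P]E[Q] = 4.725 − (1.65)(2.9) = -0.06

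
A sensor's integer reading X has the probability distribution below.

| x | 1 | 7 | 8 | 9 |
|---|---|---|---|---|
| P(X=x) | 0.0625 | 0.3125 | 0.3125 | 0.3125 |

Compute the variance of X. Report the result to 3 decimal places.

3.496

E[X] = (1)(0.0625) + (7)(0.3125) + (8)(0.3125) + (9)(0.3125) = 7.5625
E[X²] = (1)²(0.0625) + (7)²(0.3125) + (8)²(0.3125) + (9)²(0.3125) = 60.6875
Var(X) = E[X²] − (E[X])² = 60.6875 − (7.5625)² = 3.49609375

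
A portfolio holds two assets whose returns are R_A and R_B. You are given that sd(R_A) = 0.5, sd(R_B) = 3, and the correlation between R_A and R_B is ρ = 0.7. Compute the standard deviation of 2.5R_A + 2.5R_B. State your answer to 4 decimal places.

var(R_A) = (0.5)² = 0.25;  var(R_B) = (3)² = 9
Cov(R_A,R_B) = ρ·sd(R_A)·sd(R_B) = 0.7·0.5·3 = 1.05
var(2.5R_A + 2.5R_B) = (2.5)²·var(R_A) + (2.5)²·var(R_B) + 2·(2.5)·(2.5)·Cov(R_A,R_B)
= 6.25·0.25 + 6.25·9 + 12.5·1.05 = 70.9375
sd(2.5R_A + 2.5R_B) = √70.9375 ≈ 8.4224

8.4224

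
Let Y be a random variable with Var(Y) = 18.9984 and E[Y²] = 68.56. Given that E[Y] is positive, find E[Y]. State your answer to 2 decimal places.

(E[Y])² = E[Y²] − Var(Y) = 68.56 − 18.9984 = 49.5616
E[Y] = √49.5616 = 7.04

7.04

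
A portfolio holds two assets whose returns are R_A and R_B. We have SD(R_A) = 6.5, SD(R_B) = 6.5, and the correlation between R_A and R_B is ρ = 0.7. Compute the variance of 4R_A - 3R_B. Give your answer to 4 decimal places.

346.4500

var(R_A) = (6.5)² = 42.25;  var(R_B) = (6.5)² = 42.25
Cov(R_A,R_B) = ρ·SD(R_A)·SD(R_B) = 0.7·6.5·6.5 = 29.575
var(4R_A - 3R_B) = (4)²·var(R_A) + (-3)²·var(R_B) + 2·(4)·(-3)·Cov(R_A,R_B)
= 16·42.25 + 9·42.25 + -24·29.575 = 346.45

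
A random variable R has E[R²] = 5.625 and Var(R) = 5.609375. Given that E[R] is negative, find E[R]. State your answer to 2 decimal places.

(E[R])² = E[R²] − Var(R) = 5.625 − 5.609375 = 0.015625
E[R] = −√0.015625 = -0.125

-0.13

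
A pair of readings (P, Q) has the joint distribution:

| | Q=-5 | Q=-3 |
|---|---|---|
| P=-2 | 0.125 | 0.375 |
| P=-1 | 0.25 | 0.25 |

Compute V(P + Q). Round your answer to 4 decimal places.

0.9375

E[P] = -1.5,  E[Q] = -3.75,  E[PQ] = 5.5
V(P) = 2.5 − (-1.5)² = 0.25;  V(Q) = 15 − (-3.75)² = 0.9375
Cov(P,Q) = 5.5 − (-1.5)(-3.75) = -0.125
V(P + Q) = (1)²·0.25 + (1)²·0.9375 + 2·(1)·(1)·-0.125 = 0.9375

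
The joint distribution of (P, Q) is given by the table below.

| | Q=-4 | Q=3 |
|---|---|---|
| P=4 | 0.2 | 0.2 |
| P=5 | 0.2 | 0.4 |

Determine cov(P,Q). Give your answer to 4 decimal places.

0.2800

E[P] = 4.6,  E[Q] = 0.2
E[PQ] = 1.2
cov(P,Q) = E[PQ] − E[P]E[Q] = 1.2 − (4.6)(0.2) = 0.28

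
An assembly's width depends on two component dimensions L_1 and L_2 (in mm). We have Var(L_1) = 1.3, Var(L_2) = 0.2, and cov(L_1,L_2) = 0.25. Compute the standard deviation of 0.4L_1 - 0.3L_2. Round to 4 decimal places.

0.4074

Var(0.4L_1 - 0.3L_2) = (0.4)²·Var(L_1) + (-0.3)²·Var(L_2) + 2·(0.4)·(-0.3)·cov(L_1,L_2)
= 0.16·1.3 + 0.09·0.2 + -0.24·0.25 = 0.166
SD(0.4L_1 - 0.3L_2) = √0.166 ≈ 0.4074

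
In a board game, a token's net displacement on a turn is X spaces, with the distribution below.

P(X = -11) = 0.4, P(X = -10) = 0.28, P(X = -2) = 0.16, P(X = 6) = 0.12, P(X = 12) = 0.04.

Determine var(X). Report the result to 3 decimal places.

47.178

E[X] = (-11)(0.4) + (-10)(0.28) + (-2)(0.16) + (6)(0.12) + (12)(0.04) = -6.32
E[X²] = (-11)²(0.4) + (-10)²(0.28) + (-2)²(0.16) + (6)²(0.12) + (12)²(0.04) = 87.12
var(X) = E[X²] − (E[X])² = 87.12 − (-6.32)² = 47.1776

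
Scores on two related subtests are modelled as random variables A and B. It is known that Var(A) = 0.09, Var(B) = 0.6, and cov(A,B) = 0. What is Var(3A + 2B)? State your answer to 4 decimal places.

3.2100

Var(3A + 2B) = (3)²·Var(A) + (2)²·Var(B) + 2·(3)·(2)·cov(A,B)
= 9·0.09 + 4·0.6 + 12·0 = 3.21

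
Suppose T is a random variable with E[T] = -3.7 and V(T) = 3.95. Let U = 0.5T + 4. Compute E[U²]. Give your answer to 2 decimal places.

E[0.5T + 4] = 0.5·-3.7 + 4 = 2.15
V(0.5T + 4) = (0.5)²·3.95 = 0.9875
E[U²] = V(U) + (E[U])² = 0.9875 + (2.15)² = 5.61

5.61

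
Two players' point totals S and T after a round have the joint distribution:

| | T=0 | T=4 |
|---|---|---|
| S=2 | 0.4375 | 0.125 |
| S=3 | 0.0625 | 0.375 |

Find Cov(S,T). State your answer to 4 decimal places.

E[S] = 2.4375,  E[T] = 2
E[ST] = 5.5
Cov(S,T) = E[ST] − E[S]E[T] = 5.5 − (2.4375)(2) = 0.625

0.6250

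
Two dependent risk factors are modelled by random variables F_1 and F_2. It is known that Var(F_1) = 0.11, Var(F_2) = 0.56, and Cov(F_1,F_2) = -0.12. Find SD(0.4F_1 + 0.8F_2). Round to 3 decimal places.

0.547

Var(0.4F_1 + 0.8F_2) = (0.4)²·Var(F_1) + (0.8)²·Var(F_2) + 2·(0.4)·(0.8)·Cov(F_1,F_2)
= 0.16·0.11 + 0.64·0.56 + 0.64·-0.12 = 0.2992
SD(0.4F_1 + 0.8F_2) = √0.2992 ≈ 0.547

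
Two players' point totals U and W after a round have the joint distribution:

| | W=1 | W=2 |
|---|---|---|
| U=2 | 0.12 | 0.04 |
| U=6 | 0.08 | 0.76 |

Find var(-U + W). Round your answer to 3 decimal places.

E[U] = 5.36,  E[W] = 1.8,  E[UW] = 10
var(U) = 30.88 − (5.36)² = 2.1504;  var(W) = 3.4 − (1.8)² = 0.16
Cov(U,W) = 10 − (5.36)(1.8) = 0.352
var(-U + W) = (-1)²·2.1504 + (1)²·0.16 + 2·(-1)·(1)·0.352 = 1.6064

1.606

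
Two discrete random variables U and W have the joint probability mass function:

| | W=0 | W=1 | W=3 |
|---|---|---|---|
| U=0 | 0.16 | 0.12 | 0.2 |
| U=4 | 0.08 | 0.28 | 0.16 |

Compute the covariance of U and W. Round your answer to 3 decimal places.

-0.038

E[U] = 2.08,  E[W] = 1.48
E[UW] = 3.04
Cov(U,W) = E[UW] − E[U]E[W] = 3.04 − (2.08)(1.48) = -0.0384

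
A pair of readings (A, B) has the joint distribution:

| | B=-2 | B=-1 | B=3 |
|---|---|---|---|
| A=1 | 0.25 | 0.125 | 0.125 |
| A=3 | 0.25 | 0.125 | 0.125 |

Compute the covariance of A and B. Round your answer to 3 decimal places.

0.000

E[A] = 2,  E[B] = -0.5
E[AB] = -1
Cov(A,B) = E[AB] − E[A]E[B] = -1 − (2)(-0.5) = 0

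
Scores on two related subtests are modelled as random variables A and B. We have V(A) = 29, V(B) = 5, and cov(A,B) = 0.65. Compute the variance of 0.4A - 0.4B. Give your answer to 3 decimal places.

5.232

V(0.4A - 0.4B) = (0.4)²·V(A) + (-0.4)²·V(B) + 2·(0.4)·(-0.4)·cov(A,B)
= 0.16·29 + 0.16·5 + -0.32·0.65 = 5.232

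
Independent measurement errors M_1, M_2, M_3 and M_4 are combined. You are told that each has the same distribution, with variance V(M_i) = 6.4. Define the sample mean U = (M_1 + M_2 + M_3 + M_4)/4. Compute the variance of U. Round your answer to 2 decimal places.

1.60

By independence, V(U) = (0.25)²V(M_1) + (0.25)²V(M_2) + (0.25)²V(M_3) + (0.25)²V(M_4)
= (0.25)²·6.4 + (0.25)²·6.4 + (0.25)²·6.4 + (0.25)²·6.4 = 1.6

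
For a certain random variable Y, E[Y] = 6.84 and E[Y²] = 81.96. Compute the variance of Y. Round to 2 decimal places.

V(Y) = 81.96 − (6.84)² = 35.1744

35.17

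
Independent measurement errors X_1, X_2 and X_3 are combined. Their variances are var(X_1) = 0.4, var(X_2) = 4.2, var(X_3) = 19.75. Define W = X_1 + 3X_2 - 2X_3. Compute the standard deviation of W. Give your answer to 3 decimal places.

By independence, var(W) = (1)²var(X_1) + (3)²var(X_2) + (-2)²var(X_3)
= (1)²·0.4 + (3)²·4.2 + (-2)²·19.75 = 117.2
sd(W) = √117.2 ≈ 10.826

10.826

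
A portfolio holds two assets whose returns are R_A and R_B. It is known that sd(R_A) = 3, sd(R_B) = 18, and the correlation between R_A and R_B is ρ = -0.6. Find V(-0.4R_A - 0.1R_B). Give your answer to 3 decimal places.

2.088

V(R_A) = (3)² = 9;  V(R_B) = (18)² = 324
cov(R_A,R_B) = ρ·sd(R_A)·sd(R_B) = -0.6·3·18 = -32.4
V(-0.4R_A - 0.1R_B) = (-0.4)²·V(R_A) + (-0.1)²·V(R_B) + 2·(-0.4)·(-0.1)·cov(R_A,R_B)
= 0.16·9 + 0.01·324 + 0.08·-32.4 = 2.088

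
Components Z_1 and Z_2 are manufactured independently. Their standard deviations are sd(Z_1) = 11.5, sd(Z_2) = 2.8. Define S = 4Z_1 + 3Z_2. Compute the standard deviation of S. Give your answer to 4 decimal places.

46.7607

Var(Z_1) = 132.25, Var(Z_2) = 7.84
By independence, Var(S) = (4)²Var(Z_1) + (3)²Var(Z_2)
= (4)²·132.25 + (3)²·7.84 = 2186.56
sd(S) = √2186.56 ≈ 46.7607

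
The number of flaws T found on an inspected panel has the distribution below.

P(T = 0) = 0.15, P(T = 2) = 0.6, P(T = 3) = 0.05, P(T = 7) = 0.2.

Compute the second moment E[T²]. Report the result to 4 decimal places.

E[T²] = (0)²(0.15) + (2)²(0.6) + (3)²(0.05) + (7)²(0.2) = 12.65

12.6500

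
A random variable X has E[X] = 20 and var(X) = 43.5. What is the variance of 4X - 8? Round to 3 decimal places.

696.000

var(4X - 8) = (4)²·var(X) = 16·43.5 = 696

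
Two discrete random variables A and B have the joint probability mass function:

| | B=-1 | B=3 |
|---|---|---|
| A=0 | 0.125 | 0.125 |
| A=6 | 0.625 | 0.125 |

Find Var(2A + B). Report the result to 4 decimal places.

E[A] = 4.5,  E[B] = 0,  E[AB] = -1.5
Var(A) = 27 − (4.5)² = 6.75;  Var(B) = 3 − (0)² = 3
Cov(A,B) = -1.5 − (4.5)(0) = -1.5
Var(2A + B) = (2)²·6.75 + (1)²·3 + 2·(2)·(1)·-1.5 = 24

24.0000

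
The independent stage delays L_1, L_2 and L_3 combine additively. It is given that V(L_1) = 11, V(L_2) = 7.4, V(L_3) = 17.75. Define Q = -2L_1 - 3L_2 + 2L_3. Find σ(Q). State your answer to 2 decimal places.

By independence, V(Q) = (-2)²V(L_1) + (-3)²V(L_2) + (2)²V(L_3)
= (-2)²·11 + (-3)²·7.4 + (2)²·17.75 = 181.6
σ(Q) = √181.6 ≈ 13.48

13.48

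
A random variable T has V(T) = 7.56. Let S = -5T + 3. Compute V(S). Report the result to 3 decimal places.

189.000

V(-5T + 3) = (-5)²·V(T) = 25·7.56 = 189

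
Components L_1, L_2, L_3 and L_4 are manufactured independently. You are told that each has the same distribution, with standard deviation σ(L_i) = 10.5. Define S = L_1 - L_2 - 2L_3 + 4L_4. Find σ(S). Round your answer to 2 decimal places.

49.25

Var(L_i) = (10.5)² = 110.25
By independence, Var(S) = (1)²Var(L_1) + (-1)²Var(L_2) + (-2)²Var(L_3) + (4)²Var(L_4)
= (1)²·110.25 + (-1)²·110.25 + (-2)²·110.25 + (4)²·110.25 = 2425.5
σ(S) = √2425.5 ≈ 49.25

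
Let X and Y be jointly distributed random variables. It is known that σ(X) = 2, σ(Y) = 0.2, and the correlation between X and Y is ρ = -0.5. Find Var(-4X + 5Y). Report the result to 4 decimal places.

Var(X) = (2)² = 4;  Var(Y) = (0.2)² = 0.04
Cov(X,Y) = ρ·σ(X)·σ(Y) = -0.5·2·0.2 = -0.2
Var(-4X + 5Y) = (-4)²·Var(X) + (5)²·Var(Y) + 2·(-4)·(5)·Cov(X,Y)
= 16·4 + 25·0.04 + -40·-0.2 = 73

73.0000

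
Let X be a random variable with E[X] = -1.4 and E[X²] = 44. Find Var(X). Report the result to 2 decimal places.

42.04

Var(X) = 44 − (-1.4)² = 42.04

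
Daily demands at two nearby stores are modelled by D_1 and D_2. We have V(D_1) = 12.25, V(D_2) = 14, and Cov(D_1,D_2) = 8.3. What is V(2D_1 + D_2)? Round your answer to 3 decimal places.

96.200

V(2D_1 + D_2) = (2)²·V(D_1) + (1)²·V(D_2) + 2·(2)·(1)·Cov(D_1,D_2)
= 4·12.25 + 1·14 + 4·8.3 = 96.2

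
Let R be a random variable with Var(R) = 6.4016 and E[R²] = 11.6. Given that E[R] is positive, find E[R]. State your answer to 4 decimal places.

2.2800

(E[R])² = E[R²] − Var(R) = 11.6 − 6.4016 = 5.1984
E[R] = √5.1984 = 2.28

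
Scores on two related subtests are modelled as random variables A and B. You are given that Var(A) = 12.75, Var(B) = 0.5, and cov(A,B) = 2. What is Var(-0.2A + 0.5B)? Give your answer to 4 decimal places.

0.2350

Var(-0.2A + 0.5B) = (-0.2)²·Var(A) + (0.5)²·Var(B) + 2·(-0.2)·(0.5)·cov(A,B)
= 0.04·12.75 + 0.25·0.5 + -0.2·2 = 0.235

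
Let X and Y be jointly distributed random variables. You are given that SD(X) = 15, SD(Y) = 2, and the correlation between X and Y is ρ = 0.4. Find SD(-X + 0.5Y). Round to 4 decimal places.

14.6287

V(X) = (15)² = 225;  V(Y) = (2)² = 4
Cov(X,Y) = ρ·SD(X)·SD(Y) = 0.4·15·2 = 12
V(-X + 0.5Y) = (-1)²·V(X) + (0.5)²·V(Y) + 2·(-1)·(0.5)·Cov(X,Y)
= 1·225 + 0.25·4 + -1·12 = 214
SD(-X + 0.5Y) = √214 ≈ 14.6287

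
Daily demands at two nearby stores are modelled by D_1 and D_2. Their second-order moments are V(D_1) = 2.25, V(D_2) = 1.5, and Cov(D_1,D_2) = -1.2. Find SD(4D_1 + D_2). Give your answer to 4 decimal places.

V(4D_1 + D_2) = (4)²·V(D_1) + (1)²·V(D_2) + 2·(4)·(1)·Cov(D_1,D_2)
= 16·2.25 + 1·1.5 + 8·-1.2 = 27.9
SD(4D_1 + D_2) = √27.9 ≈ 5.2820

5.2820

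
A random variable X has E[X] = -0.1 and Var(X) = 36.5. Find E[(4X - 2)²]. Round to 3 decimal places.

589.760

E[4X - 2] = 4·-0.1 − 2 = -2.4
Var(4X - 2) = (4)²·36.5 = 584
E[(4X - 2)²] = Var((4X - 2)) + (E[(4X - 2)])² = 584 + (-2.4)² = 589.76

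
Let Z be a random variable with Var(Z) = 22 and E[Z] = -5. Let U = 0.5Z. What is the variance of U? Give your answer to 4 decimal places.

5.5000

Var(0.5Z) = (0.5)²·Var(Z) = 0.25·22 = 5.5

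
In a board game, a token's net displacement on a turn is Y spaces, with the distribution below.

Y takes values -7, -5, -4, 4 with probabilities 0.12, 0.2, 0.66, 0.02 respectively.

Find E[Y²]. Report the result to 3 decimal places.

21.760

E[Y²] = (-7)²(0.12) + (-5)²(0.2) + (-4)²(0.66) + (4)²(0.02) = 21.76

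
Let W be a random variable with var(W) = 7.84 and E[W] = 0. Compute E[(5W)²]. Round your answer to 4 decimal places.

E[5W] = 5·0 = 0
var(5W) = (5)²·7.84 = 196
E[(5W)²] = var((5W)) + (E[(5W)])² = 196 + (0)² = 196

196.0000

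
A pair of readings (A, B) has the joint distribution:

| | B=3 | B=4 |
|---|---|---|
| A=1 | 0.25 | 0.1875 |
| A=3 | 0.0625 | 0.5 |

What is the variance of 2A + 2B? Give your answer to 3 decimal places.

6.609

E[A] = 2.125,  E[B] = 3.6875,  E[AB] = 8.0625
Var(A) = 5.5 − (2.125)² = 0.984375;  Var(B) = 13.8125 − (3.6875)² = 0.21484375
Cov(A,B) = 8.0625 − (2.125)(3.6875) = 0.2265625
Var(2A + 2B) = (2)²·0.984375 + (2)²·0.21484375 + 2·(2)·(2)·0.2265625 = 6.609375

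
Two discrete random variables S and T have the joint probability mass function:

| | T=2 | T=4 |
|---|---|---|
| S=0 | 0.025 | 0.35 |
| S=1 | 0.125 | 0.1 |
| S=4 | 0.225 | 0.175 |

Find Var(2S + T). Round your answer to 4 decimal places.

E[S] = 1.825,  E[T] = 3.25,  E[ST] = 5.25
Var(S) = 6.625 − (1.825)² = 3.294375;  Var(T) = 11.5 − (3.25)² = 0.9375
Cov(S,T) = 5.25 − (1.825)(3.25) = -0.68125
Var(2S + T) = (2)²·3.294375 + (1)²·0.9375 + 2·(2)·(1)·-0.68125 = 11.39

11.3900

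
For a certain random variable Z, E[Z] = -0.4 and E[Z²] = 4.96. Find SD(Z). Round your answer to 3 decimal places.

2.191

Var(Z) = 4.96 − (-0.4)² = 4.8
SD(Z) = √4.8 ≈ 2.191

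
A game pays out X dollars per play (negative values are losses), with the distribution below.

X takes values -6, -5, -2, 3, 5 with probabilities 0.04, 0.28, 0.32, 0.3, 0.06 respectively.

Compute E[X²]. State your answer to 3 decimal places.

E[X²] = (-6)²(0.04) + (-5)²(0.28) + (-2)²(0.32) + (3)²(0.3) + (5)²(0.06) = 13.92

13.920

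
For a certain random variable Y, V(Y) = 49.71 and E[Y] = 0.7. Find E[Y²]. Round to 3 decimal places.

E[Y²] = V(Y) + (E[Y])² = 49.71 + (0.7)² = 50.2

50.200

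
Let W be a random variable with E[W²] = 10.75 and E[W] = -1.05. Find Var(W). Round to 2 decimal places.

9.65

Var(W) = 10.75 − (-1.05)² = 9.6475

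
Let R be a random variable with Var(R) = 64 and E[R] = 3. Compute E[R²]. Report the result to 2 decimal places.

73.00

E[R²] = Var(R) + (E[R])² = 64 + (3)² = 73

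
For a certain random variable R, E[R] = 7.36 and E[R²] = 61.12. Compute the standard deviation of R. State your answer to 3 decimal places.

V(R) = 61.12 − (7.36)² = 6.9504
SD(R) = √6.9504 ≈ 2.636

2.636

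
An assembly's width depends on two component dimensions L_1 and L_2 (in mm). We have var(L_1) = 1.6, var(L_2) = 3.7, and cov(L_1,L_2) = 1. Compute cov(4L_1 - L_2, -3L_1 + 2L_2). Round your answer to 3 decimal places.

-15.600

cov(4L_1 - L_2, -3L_1 + 2L_2) = (4)(-3)var(L_1) + (-1)(2)var(L_2) + [(4)(2) + (-1)(-3)]cov(L_1,L_2)
= -12·1.6 + -2·3.7 + 11·1 = -15.6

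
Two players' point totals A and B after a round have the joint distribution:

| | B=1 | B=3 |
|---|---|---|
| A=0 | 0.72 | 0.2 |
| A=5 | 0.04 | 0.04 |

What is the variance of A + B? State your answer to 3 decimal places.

E[A] = 0.4,  E[B] = 1.48,  E[AB] = 0.8
Var(A) = 2 − (0.4)² = 1.84;  Var(B) = 2.92 − (1.48)² = 0.7296
Cov(A,B) = 0.8 − (0.4)(1.48) = 0.208
Var(A + B) = (1)²·1.84 + (1)²·0.7296 + 2·(1)·(1)·0.208 = 2.9856

2.986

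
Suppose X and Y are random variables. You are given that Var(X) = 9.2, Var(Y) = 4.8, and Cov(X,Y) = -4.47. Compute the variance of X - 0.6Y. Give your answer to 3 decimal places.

Var(X - 0.6Y) = (1)²·Var(X) + (-0.6)²·Var(Y) + 2·(1)·(-0.6)·Cov(X,Y)
= 1·9.2 + 0.36·4.8 + -1.2·-4.47 = 16.292

16.292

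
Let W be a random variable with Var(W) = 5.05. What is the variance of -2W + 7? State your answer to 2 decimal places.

Var(-2W + 7) = (-2)²·Var(W) = 4·5.05 = 20.2

20.20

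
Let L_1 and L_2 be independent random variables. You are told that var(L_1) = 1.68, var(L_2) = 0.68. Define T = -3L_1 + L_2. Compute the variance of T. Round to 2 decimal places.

15.80

By independence, var(T) = (-3)²var(L_1) + (1)²var(L_2)
= (-3)²·1.68 + (1)²·0.68 = 15.8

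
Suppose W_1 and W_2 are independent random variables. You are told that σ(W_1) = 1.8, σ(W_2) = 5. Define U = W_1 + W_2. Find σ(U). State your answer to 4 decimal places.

Var(W_1) = 3.24, Var(W_2) = 25
By independence, Var(U) = (1)²Var(W_1) + (1)²Var(W_2)
= (1)²·3.24 + (1)²·25 = 28.24
σ(U) = √28.24 ≈ 5.3141

5.3141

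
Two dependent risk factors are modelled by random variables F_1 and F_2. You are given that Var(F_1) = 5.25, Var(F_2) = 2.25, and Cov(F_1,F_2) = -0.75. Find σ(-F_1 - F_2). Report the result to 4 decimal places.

2.4495

Var(-F_1 - F_2) = (-1)²·Var(F_1) + (-1)²·Var(F_2) + 2·(-1)·(-1)·Cov(F_1,F_2)
= 1·5.25 + 1·2.25 + 2·-0.75 = 6
σ(-F_1 - F_2) = √6 ≈ 2.4495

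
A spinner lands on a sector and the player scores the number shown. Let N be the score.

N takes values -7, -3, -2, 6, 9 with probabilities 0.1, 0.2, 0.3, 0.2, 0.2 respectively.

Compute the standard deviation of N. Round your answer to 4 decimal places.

5.4854

E[N] = (-7)(0.1) + (-3)(0.2) + (-2)(0.3) + (6)(0.2) + (9)(0.2) = 1.1
E[N²] = (-7)²(0.1) + (-3)²(0.2) + (-2)²(0.3) + (6)²(0.2) + (9)²(0.2) = 31.3
V(N) = E[N²] − (E[N])² = 31.3 − (1.1)² = 30.09
SD(N) = √30.09 ≈ 5.4854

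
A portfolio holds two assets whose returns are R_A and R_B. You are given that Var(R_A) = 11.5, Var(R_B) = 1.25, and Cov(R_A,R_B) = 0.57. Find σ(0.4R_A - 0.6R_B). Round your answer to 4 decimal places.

1.4200

Var(0.4R_A - 0.6R_B) = (0.4)²·Var(R_A) + (-0.6)²·Var(R_B) + 2·(0.4)·(-0.6)·Cov(R_A,R_B)
= 0.16·11.5 + 0.36·1.25 + -0.48·0.57 = 2.0164
σ(0.4R_A - 0.6R_B) = √2.0164 ≈ 1.4200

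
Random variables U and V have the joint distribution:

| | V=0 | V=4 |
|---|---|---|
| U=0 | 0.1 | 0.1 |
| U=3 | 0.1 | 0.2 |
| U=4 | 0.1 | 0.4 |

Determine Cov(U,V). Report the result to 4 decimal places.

E[U] = 2.9,  E[V] = 2.8
E[UV] = 8.8
Cov(U,V) = E[UV] − E[U]E[V] = 8.8 − (2.9)(2.8) = 0.68

0.6800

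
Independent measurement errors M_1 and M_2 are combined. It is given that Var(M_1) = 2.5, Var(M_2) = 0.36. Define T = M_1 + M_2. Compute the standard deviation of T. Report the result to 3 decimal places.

1.691

By independence, Var(T) = (1)²Var(M_1) + (1)²Var(M_2)
= (1)²·2.5 + (1)²·0.36 = 2.86
SD(T) = √2.86 ≈ 1.691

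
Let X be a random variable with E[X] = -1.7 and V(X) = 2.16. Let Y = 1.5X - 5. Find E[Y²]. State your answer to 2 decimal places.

61.86

E[1.5X - 5] = 1.5·-1.7 − 5 = -7.55
V(1.5X - 5) = (1.5)²·2.16 = 4.86
E[Y²] = V(Y) + (E[Y])² = 4.86 + (-7.55)² = 61.8625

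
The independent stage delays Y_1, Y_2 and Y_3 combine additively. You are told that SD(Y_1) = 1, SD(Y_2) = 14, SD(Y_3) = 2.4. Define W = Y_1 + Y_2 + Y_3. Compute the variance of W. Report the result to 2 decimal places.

202.76

var(Y_1) = 1, var(Y_2) = 196, var(Y_3) = 5.76
By independence, var(W) = (1)²var(Y_1) + (1)²var(Y_2) + (1)²var(Y_3)
= (1)²·1 + (1)²·196 + (1)²·5.76 = 202.76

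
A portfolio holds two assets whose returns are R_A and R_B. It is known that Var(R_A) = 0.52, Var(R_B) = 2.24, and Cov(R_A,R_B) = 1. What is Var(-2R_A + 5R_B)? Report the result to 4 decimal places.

38.0800

Var(-2R_A + 5R_B) = (-2)²·Var(R_A) + (5)²·Var(R_B) + 2·(-2)·(5)·Cov(R_A,R_B)
= 4·0.52 + 25·2.24 + -20·1 = 38.08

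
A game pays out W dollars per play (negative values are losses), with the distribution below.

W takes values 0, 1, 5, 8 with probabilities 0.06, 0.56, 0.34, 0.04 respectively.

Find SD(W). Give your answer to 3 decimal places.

2.228

E[W] = (0)(0.06) + (1)(0.56) + (5)(0.34) + (8)(0.04) = 2.58
E[W²] = (0)²(0.06) + (1)²(0.56) + (5)²(0.34) + (8)²(0.04) = 11.62
var(W) = E[W²] − (E[W])² = 11.62 − (2.58)² = 4.9636
SD(W) = √4.9636 ≈ 2.228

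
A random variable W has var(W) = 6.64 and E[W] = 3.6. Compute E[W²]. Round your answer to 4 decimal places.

19.6000

E[W²] = var(W) + (E[W])² = 6.64 + (3.6)² = 19.6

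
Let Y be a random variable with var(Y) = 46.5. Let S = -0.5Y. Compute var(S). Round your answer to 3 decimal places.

11.625

var(-0.5Y) = (-0.5)²·var(Y) = 0.25·46.5 = 11.625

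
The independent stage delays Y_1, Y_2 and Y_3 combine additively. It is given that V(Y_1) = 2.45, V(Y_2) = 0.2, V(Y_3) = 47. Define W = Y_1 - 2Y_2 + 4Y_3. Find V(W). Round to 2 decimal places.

755.25

By independence, V(W) = (1)²V(Y_1) + (-2)²V(Y_2) + (4)²V(Y_3)
= (1)²·2.45 + (-2)²·0.2 + (4)²·47 = 755.25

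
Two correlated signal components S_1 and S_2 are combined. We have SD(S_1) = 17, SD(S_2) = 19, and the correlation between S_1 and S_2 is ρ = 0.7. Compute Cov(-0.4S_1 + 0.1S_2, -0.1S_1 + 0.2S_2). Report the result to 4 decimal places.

Var(S_1) = (17)² = 289;  Var(S_2) = (19)² = 361
Cov(S_1,S_2) = ρ·SD(S_1)·SD(S_2) = 0.7·17·19 = 226.1
Cov(-0.4S_1 + 0.1S_2, -0.1S_1 + 0.2S_2) = (-0.4)(-0.1)Var(S_1) + (0.1)(0.2)Var(S_2) + [(-0.4)(0.2) + (0.1)(-0.1)]Cov(S_1,S_2)
= 0.04·289 + 0.02·361 + -0.09·226.1 = -1.569

-1.5690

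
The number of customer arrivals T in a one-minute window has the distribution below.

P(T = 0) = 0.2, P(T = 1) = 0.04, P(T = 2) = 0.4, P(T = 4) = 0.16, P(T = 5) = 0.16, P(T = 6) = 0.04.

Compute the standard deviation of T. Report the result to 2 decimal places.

1.81

E[T] = (0)(0.2) + (1)(0.04) + (2)(0.4) + (4)(0.16) + (5)(0.16) + (6)(0.04) = 2.52
E[T²] = (0)²(0.2) + (1)²(0.04) + (2)²(0.4) + (4)²(0.16) + (5)²(0.16) + (6)²(0.04) = 9.64
Var(T) = E[T²] − (E[T])² = 9.64 − (2.52)² = 3.2896
sd(T) = √3.2896 ≈ 1.81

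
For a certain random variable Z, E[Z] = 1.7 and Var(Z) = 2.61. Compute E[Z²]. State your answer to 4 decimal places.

5.5000

E[Z²] = Var(Z) + (E[Z])² = 2.61 + (1.7)² = 5.5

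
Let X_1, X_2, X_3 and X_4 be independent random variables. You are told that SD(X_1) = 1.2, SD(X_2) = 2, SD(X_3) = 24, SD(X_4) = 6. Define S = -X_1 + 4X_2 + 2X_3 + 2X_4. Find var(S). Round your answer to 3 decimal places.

var(X_1) = 1.44, var(X_2) = 4, var(X_3) = 576, var(X_4) = 36
By independence, var(S) = (-1)²var(X_1) + (4)²var(X_2) + (2)²var(X_3) + (2)²var(X_4)
= (-1)²·1.44 + (4)²·4 + (2)²·576 + (2)²·36 = 2513.44

2513.440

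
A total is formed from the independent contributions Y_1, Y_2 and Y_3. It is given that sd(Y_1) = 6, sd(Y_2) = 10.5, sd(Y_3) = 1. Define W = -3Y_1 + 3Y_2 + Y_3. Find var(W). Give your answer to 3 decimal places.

var(Y_1) = 36, var(Y_2) = 110.25, var(Y_3) = 1
By independence, var(W) = (-3)²var(Y_1) + (3)²var(Y_2) + (1)²var(Y_3)
= (-3)²·36 + (3)²·110.25 + (1)²·1 = 1317.25

1317.250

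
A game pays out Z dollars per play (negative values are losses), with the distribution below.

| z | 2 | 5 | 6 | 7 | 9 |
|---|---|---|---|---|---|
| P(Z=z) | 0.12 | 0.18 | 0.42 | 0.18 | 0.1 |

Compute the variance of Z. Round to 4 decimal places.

E[Z] = (2)(0.12) + (5)(0.18) + (6)(0.42) + (7)(0.18) + (9)(0.1) = 5.82
E[Z²] = (2)²(0.12) + (5)²(0.18) + (6)²(0.42) + (7)²(0.18) + (9)²(0.1) = 37.02
Var(Z) = E[Z²] − (E[Z])² = 37.02 − (5.82)² = 3.1476

3.1476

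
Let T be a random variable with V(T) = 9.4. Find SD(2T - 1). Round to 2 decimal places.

V(2T - 1) = (2)²·9.4 = 37.6
SD(2T - 1) = √37.6 ≈ 6.13

6.13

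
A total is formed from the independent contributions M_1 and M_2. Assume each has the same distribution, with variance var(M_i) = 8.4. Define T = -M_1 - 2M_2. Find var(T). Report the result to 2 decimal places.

42.00

By independence, var(T) = (-1)²var(M_1) + (-2)²var(M_2)
= (-1)²·8.4 + (-2)²·8.4 = 42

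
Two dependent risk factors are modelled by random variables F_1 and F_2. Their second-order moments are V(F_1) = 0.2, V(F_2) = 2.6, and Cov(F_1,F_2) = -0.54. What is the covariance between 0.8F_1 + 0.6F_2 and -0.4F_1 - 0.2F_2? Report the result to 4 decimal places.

Cov(0.8F_1 + 0.6F_2, -0.4F_1 - 0.2F_2) = (0.8)(-0.4)V(F_1) + (0.6)(-0.2)V(F_2) + [(0.8)(-0.2) + (0.6)(-0.4)]Cov(F_1,F_2)
= -0.32·0.2 + -0.12·2.6 + -0.4·-0.54 = -0.16

-0.1600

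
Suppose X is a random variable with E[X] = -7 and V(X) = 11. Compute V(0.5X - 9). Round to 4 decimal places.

V(0.5X - 9) = (0.5)²·V(X) = 0.25·11 = 2.75

2.7500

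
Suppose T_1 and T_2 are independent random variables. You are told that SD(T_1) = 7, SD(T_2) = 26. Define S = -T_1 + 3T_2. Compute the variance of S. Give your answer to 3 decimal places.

6133.000

var(T_1) = 49, var(T_2) = 676
By independence, var(S) = (-1)²var(T_1) + (3)²var(T_2)
= (-1)²·49 + (3)²·676 = 6133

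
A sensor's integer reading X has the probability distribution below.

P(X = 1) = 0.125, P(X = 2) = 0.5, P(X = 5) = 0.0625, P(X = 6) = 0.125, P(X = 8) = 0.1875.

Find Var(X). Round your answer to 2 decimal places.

E[X] = (1)(0.125) + (2)(0.5) + (5)(0.0625) + (6)(0.125) + (8)(0.1875) = 3.6875
E[X²] = (1)²(0.125) + (2)²(0.5) + (5)²(0.0625) + (6)²(0.125) + (8)²(0.1875) = 20.1875
Var(X) = E[X²] − (E[X])² = 20.1875 − (3.6875)² = 6.58984375

6.59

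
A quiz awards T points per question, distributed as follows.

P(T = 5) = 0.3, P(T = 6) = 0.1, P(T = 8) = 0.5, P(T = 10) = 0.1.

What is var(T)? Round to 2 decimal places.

2.69

E[T] = (5)(0.3) + (6)(0.1) + (8)(0.5) + (10)(0.1) = 7.1
E[T²] = (5)²(0.3) + (6)²(0.1) + (8)²(0.5) + (10)²(0.1) = 53.1
var(T) = E[T²] − (E[T])² = 53.1 − (7.1)² = 2.69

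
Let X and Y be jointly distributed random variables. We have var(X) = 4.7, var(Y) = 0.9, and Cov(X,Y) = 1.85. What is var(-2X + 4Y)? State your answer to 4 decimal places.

var(-2X + 4Y) = (-2)²·var(X) + (4)²·var(Y) + 2·(-2)·(4)·Cov(X,Y)
= 4·4.7 + 16·0.9 + -16·1.85 = 3.6

3.6000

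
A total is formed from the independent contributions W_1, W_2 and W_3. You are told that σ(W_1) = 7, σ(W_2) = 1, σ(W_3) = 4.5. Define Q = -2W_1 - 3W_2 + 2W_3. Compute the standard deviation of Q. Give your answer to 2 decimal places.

var(W_1) = 49, var(W_2) = 1, var(W_3) = 20.25
By independence, var(Q) = (-2)²var(W_1) + (-3)²var(W_2) + (2)²var(W_3)
= (-2)²·49 + (-3)²·1 + (2)²·20.25 = 286
σ(Q) = √286 ≈ 16.91

16.91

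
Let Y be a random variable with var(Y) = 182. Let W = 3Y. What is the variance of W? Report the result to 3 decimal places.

1638.000

var(3Y) = (3)²·var(Y) = 9·182 = 1638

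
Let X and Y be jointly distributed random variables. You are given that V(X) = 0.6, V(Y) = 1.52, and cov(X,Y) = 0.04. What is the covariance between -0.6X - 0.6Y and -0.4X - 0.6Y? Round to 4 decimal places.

cov(-0.6X - 0.6Y, -0.4X - 0.6Y) = (-0.6)(-0.4)V(X) + (-0.6)(-0.6)V(Y) + [(-0.6)(-0.6) + (-0.6)(-0.4)]cov(X,Y)
= 0.24·0.6 + 0.36·1.52 + 0.6·0.04 = 0.7152

0.7152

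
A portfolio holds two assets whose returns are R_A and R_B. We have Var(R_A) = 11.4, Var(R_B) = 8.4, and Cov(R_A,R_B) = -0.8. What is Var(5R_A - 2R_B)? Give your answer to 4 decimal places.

Var(5R_A - 2R_B) = (5)²·Var(R_A) + (-2)²·Var(R_B) + 2·(5)·(-2)·Cov(R_A,R_B)
= 25·11.4 + 4·8.4 + -20·-0.8 = 334.6

334.6000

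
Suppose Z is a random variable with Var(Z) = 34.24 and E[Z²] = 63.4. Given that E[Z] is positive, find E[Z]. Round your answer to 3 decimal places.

(E[Z])² = E[Z²] − Var(Z) = 63.4 − 34.24 = 29.16
E[Z] = √29.16 = 5.4

5.400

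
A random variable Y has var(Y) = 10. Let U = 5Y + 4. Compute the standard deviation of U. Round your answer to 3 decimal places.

15.811

var(5Y + 4) = (5)²·10 = 250
σ(U) = √250 ≈ 15.811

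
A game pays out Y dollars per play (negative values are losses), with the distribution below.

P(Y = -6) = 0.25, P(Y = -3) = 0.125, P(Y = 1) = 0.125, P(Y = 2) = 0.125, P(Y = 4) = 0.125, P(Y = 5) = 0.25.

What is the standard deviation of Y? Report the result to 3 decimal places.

E[Y] = (-6)(0.25) + (-3)(0.125) + (1)(0.125) + (2)(0.125) + (4)(0.125) + (5)(0.25) = 0.25
E[Y²] = (-6)²(0.25) + (-3)²(0.125) + (1)²(0.125) + (2)²(0.125) + (4)²(0.125) + (5)²(0.25) = 19
V(Y) = E[Y²] − (E[Y])² = 19 − (0.25)² = 18.9375
σ(Y) = √18.9375 ≈ 4.352

4.352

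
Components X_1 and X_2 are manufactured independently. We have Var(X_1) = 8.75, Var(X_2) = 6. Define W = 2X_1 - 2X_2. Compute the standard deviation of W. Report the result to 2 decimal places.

7.68

By independence, Var(W) = (2)²Var(X_1) + (-2)²Var(X_2)
= (2)²·8.75 + (-2)²·6 = 59
SD(W) = √59 ≈ 7.68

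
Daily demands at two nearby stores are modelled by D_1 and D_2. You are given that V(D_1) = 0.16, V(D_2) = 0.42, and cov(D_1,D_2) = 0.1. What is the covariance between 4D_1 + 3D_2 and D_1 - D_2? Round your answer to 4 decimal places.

cov(4D_1 + 3D_2, D_1 - D_2) = (4)(1)V(D_1) + (3)(-1)V(D_2) + [(4)(-1) + (3)(1)]cov(D_1,D_2)
= 4·0.16 + -3·0.42 + -1·0.1 = -0.72

-0.7200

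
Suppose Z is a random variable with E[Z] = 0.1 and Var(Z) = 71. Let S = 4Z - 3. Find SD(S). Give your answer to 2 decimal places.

Var(4Z - 3) = (4)²·71 = 1136
SD(S) = √1136 ≈ 33.70

33.70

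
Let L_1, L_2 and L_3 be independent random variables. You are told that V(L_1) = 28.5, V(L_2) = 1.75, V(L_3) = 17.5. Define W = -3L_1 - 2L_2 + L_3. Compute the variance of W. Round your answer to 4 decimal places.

By independence, V(W) = (-3)²V(L_1) + (-2)²V(L_2) + (1)²V(L_3)
= (-3)²·28.5 + (-2)²·1.75 + (1)²·17.5 = 281

281.0000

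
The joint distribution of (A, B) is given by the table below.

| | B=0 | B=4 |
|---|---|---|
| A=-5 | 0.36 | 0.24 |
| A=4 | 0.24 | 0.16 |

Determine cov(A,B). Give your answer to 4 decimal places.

E[A] = -1.4,  E[B] = 1.6
E[AB] = -2.24
cov(A,B) = E[AB] − E[A]E[B] = -2.24 − (-1.4)(1.6) = 0

0.0000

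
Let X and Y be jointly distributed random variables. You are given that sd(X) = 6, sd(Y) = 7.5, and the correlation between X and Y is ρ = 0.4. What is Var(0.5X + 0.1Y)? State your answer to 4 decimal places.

Var(X) = (6)² = 36;  Var(Y) = (7.5)² = 56.25
Cov(X,Y) = ρ·sd(X)·sd(Y) = 0.4·6·7.5 = 18
Var(0.5X + 0.1Y) = (0.5)²·Var(X) + (0.1)²·Var(Y) + 2·(0.5)·(0.1)·Cov(X,Y)
= 0.25·36 + 0.01·56.25 + 0.1·18 = 11.3625

11.3625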